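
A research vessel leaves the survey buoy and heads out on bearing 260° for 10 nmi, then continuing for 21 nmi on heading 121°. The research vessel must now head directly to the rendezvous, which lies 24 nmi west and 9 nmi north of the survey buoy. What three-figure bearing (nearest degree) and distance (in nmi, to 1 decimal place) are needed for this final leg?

304°, 38.7 nmi

Leg 1 (260°, 10 nmi): east 10 sin 260° = -9.85, north 10 cos 260° = -1.74
Leg 2 (121°, 21 nmi): east 21 sin 121° = 18.00, north 21 cos 121° = -10.82
Current position: (8.15, -12.55). Target: (-24, 9). Remaining: Δeast = -32.15, Δnorth = 21.55.
Bearing = atan2(-32.15, 21.55) mod 360° = 303.83°; distance = √((-32.15)² + (21.55)²) = 38.708 nmi.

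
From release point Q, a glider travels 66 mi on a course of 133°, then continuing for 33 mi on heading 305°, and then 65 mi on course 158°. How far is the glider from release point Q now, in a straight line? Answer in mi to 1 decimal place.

97.6 mi

Leg 1 (133°, 66 mi): east 66 sin 133° = 48.27, north 66 cos 133° = -45.01
Leg 2 (305°, 33 mi): east 33 sin 305° = -27.03, north 33 cos 305° = 18.93
Leg 3 (158°, 65 mi): east 65 sin 158° = 24.35, north 65 cos 158° = -60.27
Net: 45.59 east, -86.35 north. Distance = √((45.59)² + (-86.35)²) = 97.645 mi.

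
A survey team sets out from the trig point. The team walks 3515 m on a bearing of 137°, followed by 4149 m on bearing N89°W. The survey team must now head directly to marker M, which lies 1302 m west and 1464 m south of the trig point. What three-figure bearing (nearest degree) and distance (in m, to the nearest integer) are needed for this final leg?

023°, 1128 m

Leg 1 (137°, 3515 m): east 3515 sin 137° = 2397.22, north 3515 cos 137° = -2570.71
Leg 2 (N89°W, 4149 m): east 4149 sin 271° = -4148.37, north 4149 cos 271° = 72.41
Current position: (-1751.14, -2498.30). Target: (-1302, -1464). Remaining: Δeast = 449.14, Δnorth = 1034.30.
Bearing = atan2(449.14, 1034.30) mod 360° = 23.47°; distance = √((449.14)² + (1034.30)²) = 1127.609 m.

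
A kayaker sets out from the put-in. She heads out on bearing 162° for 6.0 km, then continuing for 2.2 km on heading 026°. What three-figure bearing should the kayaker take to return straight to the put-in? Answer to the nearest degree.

323°

Leg 1 (162°, 6.0 km): east 6.0 sin 162° = 1.85, north 6.0 cos 162° = -5.71
Leg 2 (026°, 2.2 km): east 2.2 sin 26° = 0.96, north 2.2 cos 26° = 1.98
Net displacement: 2.82 east, -3.73 north. Direction back to start is (-2.82, 3.73): bearing = atan2(-2.82, 3.73) mod 360° = 322.92° ≈ 323°.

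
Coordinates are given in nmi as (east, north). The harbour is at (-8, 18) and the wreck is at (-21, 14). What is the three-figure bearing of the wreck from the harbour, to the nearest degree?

Δeast = -21 − -8 = -13.00; Δnorth = 14 − 18 = -4.00.
Bearing = atan2(Δeast, Δnorth) mod 360° = 252.90° ≈ 253°.

253°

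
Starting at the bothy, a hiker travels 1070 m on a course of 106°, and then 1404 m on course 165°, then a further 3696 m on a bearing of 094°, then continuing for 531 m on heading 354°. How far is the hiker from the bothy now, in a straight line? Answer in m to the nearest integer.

5210 m

Leg 1 (106°, 1070 m): east 1070 sin 106° = 1028.55, north 1070 cos 106° = -294.93
Leg 2 (165°, 1404 m): east 1404 sin 165° = 363.38, north 1404 cos 165° = -1356.16
Leg 3 (094°, 3696 m): east 3696 sin 94° = 3687.00, north 3696 cos 94° = -257.82
Leg 4 (354°, 531 m): east 531 sin 354° = -55.50, north 531 cos 354° = 528.09
Net: 5023.42 east, -1380.82 north. Distance = √((5023.42)² + (-1380.82)²) = 5209.746 m.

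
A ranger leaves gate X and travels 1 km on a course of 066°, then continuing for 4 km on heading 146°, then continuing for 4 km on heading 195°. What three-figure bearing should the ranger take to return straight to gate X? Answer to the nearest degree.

Leg 1 (066°, 1 km): east 1 sin 66° = 0.91, north 1 cos 66° = 0.41
Leg 2 (146°, 4 km): east 4 sin 146° = 2.24, north 4 cos 146° = -3.32
Leg 3 (195°, 4 km): east 4 sin 195° = -1.04, north 4 cos 195° = -3.86
Net displacement: 2.12 east, -6.77 north. Direction back to start is (-2.12, 6.77): bearing = atan2(-2.12, 6.77) mod 360° = 342.66° ≈ 343°.

343°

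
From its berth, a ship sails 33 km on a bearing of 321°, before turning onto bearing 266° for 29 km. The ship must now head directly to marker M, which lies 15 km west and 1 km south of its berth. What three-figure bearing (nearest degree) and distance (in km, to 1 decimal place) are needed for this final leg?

125°, 42.5 km

Leg 1 (321°, 33 km): east 33 sin 321° = -20.77, north 33 cos 321° = 25.65
Leg 2 (266°, 29 km): east 29 sin 266° = -28.93, north 29 cos 266° = -2.02
Current position: (-49.70, 23.62). Target: (-15, -1). Remaining: Δeast = 34.70, Δnorth = -24.62.
Bearing = atan2(34.70, -24.62) mod 360° = 125.36°; distance = √((34.70)² + (-24.62)²) = 42.546 km.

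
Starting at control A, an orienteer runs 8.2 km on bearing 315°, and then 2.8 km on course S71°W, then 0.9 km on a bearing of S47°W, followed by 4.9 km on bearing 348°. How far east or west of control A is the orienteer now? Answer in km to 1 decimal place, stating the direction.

10.1 km west

Leg 1 (315°, 8.2 km): east 8.2 sin 315° = -5.80, north 8.2 cos 315° = 5.80
Leg 2 (S71°W, 2.8 km): east 2.8 sin 251° = -2.65, north 2.8 cos 251° = -0.91
Leg 3 (S47°W, 0.9 km): east 0.9 sin 227° = -0.66, north 0.9 cos 227° = -0.61
Leg 4 (348°, 4.9 km): east 4.9 sin 348° = -1.02, north 4.9 cos 348° = 4.79
Net east component: -10.12 km.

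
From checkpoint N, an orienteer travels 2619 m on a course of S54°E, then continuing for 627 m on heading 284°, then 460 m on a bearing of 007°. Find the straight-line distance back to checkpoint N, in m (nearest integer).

Leg 1 (S54°E, 2619 m): east 2619 sin 126° = 2118.82, north 2619 cos 126° = -1539.41
Leg 2 (284°, 627 m): east 627 sin 284° = -608.38, north 627 cos 284° = 151.69
Leg 3 (007°, 460 m): east 460 sin 7° = 56.06, north 460 cos 7° = 456.57
Net: 1566.50 east, -931.15 north. Distance = √((1566.50)² + (-931.15)²) = 1822.353 m.

1822 m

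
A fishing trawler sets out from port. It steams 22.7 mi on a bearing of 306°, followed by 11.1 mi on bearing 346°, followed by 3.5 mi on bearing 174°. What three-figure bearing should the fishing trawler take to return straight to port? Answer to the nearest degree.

135°

Leg 1 (306°, 22.7 mi): east 22.7 sin 306° = -18.36, north 22.7 cos 306° = 13.34
Leg 2 (346°, 11.1 mi): east 11.1 sin 346° = -2.69, north 11.1 cos 346° = 10.77
Leg 3 (174°, 3.5 mi): east 3.5 sin 174° = 0.37, north 3.5 cos 174° = -3.48
Net displacement: -20.68 east, 20.63 north. Direction back to start is (20.68, -20.63): bearing = atan2(20.68, -20.63) mod 360° = 134.93° ≈ 135°.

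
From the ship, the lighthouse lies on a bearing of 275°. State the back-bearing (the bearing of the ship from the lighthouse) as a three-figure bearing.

Back-bearing = 275° − 180° = 095°.

095°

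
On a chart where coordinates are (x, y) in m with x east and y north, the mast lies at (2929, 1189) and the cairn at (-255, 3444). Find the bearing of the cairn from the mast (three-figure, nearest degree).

Δeast = -255 − 2929 = -3184.00; Δnorth = 3444 − 1189 = 2255.00.
Bearing = atan2(Δeast, Δnorth) mod 360° = 305.31° ≈ 305°.

305°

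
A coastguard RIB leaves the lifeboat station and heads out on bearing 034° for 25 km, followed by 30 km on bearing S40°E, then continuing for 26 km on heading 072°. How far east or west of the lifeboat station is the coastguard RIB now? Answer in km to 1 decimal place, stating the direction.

Leg 1 (034°, 25 km): east 25 sin 34° = 13.98, north 25 cos 34° = 20.73
Leg 2 (S40°E, 30 km): east 30 sin 140° = 19.28, north 30 cos 140° = -22.98
Leg 3 (072°, 26 km): east 26 sin 72° = 24.73, north 26 cos 72° = 8.03
Net east component: 57.99 km.

58.0 km east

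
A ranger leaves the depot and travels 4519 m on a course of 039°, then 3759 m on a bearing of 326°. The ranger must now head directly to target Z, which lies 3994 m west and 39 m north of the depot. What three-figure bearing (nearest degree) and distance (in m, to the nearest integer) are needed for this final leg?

Leg 1 (039°, 4519 m): east 4519 sin 39° = 2843.90, north 4519 cos 39° = 3511.92
Leg 2 (326°, 3759 m): east 3759 sin 326° = -2102.01, north 3759 cos 326° = 3116.35
Current position: (741.89, 6628.27). Target: (-3994, 39). Remaining: Δeast = -4735.89, Δnorth = -6589.27.
Bearing = atan2(-4735.89, -6589.27) mod 360° = 215.71°; distance = √((-4735.89)² + (-6589.27)²) = 8114.630 m.

216°, 8115 m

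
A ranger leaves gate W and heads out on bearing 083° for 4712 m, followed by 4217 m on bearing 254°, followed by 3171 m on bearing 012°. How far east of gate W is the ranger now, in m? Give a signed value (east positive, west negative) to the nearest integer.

Leg 1 (083°, 4712 m): east 4712 sin 83° = 4676.88, north 4712 cos 83° = 574.25
Leg 2 (254°, 4217 m): east 4217 sin 254° = -4053.64, north 4217 cos 254° = -1162.36
Leg 3 (012°, 3171 m): east 3171 sin 12° = 659.29, north 3171 cos 12° = 3101.71
Net east component: 1282.52 m.

1283 m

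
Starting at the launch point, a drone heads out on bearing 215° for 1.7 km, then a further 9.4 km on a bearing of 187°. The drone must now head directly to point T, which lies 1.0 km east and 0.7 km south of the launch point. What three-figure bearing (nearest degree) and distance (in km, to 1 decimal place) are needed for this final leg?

Leg 1 (215°, 1.7 km): east 1.7 sin 215° = -0.98, north 1.7 cos 215° = -1.39
Leg 2 (187°, 9.4 km): east 9.4 sin 187° = -1.15, north 9.4 cos 187° = -9.33
Current position: (-2.12, -10.72). Target: (1.0, -0.7). Remaining: Δeast = 3.12, Δnorth = 10.02.
Bearing = atan2(3.12, 10.02) mod 360° = 17.29°; distance = √((3.12)² + (10.02)²) = 10.497 km.

017°, 10.5 km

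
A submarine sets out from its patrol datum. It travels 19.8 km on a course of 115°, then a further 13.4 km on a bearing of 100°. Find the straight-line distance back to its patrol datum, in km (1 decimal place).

32.9 km

Leg 1 (115°, 19.8 km): east 19.8 sin 115° = 17.94, north 19.8 cos 115° = -8.37
Leg 2 (100°, 13.4 km): east 13.4 sin 100° = 13.20, north 13.4 cos 100° = -2.33
Net: 31.14 east, -10.69 north. Distance = √((31.14)² + (-10.69)²) = 32.927 km.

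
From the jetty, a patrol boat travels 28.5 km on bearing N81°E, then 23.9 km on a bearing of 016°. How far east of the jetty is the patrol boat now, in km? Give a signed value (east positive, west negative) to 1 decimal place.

Leg 1 (N81°E, 28.5 km): east 28.5 sin 81° = 28.15, north 28.5 cos 81° = 4.46
Leg 2 (016°, 23.9 km): east 23.9 sin 16° = 6.59, north 23.9 cos 16° = 22.97
Net east component: 34.74 km.

34.7 km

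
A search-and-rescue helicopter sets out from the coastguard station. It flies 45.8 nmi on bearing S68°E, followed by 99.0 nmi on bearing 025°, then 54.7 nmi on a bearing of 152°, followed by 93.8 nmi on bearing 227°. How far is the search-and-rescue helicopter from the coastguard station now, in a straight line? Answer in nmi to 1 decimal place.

Leg 1 (S68°E, 45.8 nmi): east 45.8 sin 112° = 42.47, north 45.8 cos 112° = -17.16
Leg 2 (025°, 99.0 nmi): east 99.0 sin 25° = 41.84, north 99.0 cos 25° = 89.72
Leg 3 (152°, 54.7 nmi): east 54.7 sin 152° = 25.68, north 54.7 cos 152° = -48.30
Leg 4 (227°, 93.8 nmi): east 93.8 sin 227° = -68.60, north 93.8 cos 227° = -63.97
Net: 41.38 east, -39.70 north. Distance = √((41.38)² + (-39.70)²) = 57.348 nmi.

57.3 nmi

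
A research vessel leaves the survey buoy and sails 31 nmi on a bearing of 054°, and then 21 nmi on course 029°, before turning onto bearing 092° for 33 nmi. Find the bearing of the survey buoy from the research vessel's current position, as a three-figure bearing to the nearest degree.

243°

Leg 1 (054°, 31 nmi): east 31 sin 54° = 25.08, north 31 cos 54° = 18.22
Leg 2 (029°, 21 nmi): east 21 sin 29° = 10.18, north 21 cos 29° = 18.37
Leg 3 (092°, 33 nmi): east 33 sin 92° = 32.98, north 33 cos 92° = -1.15
Net displacement: 68.24 east, 35.44 north. Direction back to start is (-68.24, -35.44): bearing = atan2(-68.24, -35.44) mod 360° = 242.56° ≈ 243°.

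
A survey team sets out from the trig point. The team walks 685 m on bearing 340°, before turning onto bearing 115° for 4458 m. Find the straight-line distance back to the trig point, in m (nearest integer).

Leg 1 (340°, 685 m): east 685 sin 340° = -234.28, north 685 cos 340° = 643.69
Leg 2 (115°, 4458 m): east 4458 sin 115° = 4040.32, north 4458 cos 115° = -1884.03
Net: 3806.04 east, -1240.34 north. Distance = √((3806.04)² + (-1240.34)²) = 4003.044 m.

4003 m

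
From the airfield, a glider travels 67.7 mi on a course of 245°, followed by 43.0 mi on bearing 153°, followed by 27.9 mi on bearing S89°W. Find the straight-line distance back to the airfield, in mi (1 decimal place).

97.0 mi

Leg 1 (245°, 67.7 mi): east 67.7 sin 245° = -61.36, north 67.7 cos 245° = -28.61
Leg 2 (153°, 43.0 mi): east 43.0 sin 153° = 19.52, north 43.0 cos 153° = -38.31
Leg 3 (S89°W, 27.9 mi): east 27.9 sin 269° = -27.90, north 27.9 cos 269° = -0.49
Net: -69.73 east, -67.41 north. Distance = √((-69.73)² + (-67.41)²) = 96.988 mi.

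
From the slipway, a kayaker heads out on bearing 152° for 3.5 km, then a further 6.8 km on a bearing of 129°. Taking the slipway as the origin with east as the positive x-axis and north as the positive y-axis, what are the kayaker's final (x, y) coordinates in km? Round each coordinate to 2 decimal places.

Leg 1 (152°, 3.5 km): east 3.5 sin 152° = 1.64, north 3.5 cos 152° = -3.09
Leg 2 (129°, 6.8 km): east 6.8 sin 129° = 5.28, north 6.8 cos 129° = -4.28
Summing: 6.93 km east, -7.37 km north → (6.93, -7.37).

(6.93, -7.37)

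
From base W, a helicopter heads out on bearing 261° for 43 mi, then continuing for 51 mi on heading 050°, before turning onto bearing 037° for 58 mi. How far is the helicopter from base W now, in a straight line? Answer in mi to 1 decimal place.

78.9 mi

Leg 1 (261°, 43 mi): east 43 sin 261° = -42.47, north 43 cos 261° = -6.73
Leg 2 (050°, 51 mi): east 51 sin 50° = 39.07, north 51 cos 50° = 32.78
Leg 3 (037°, 58 mi): east 58 sin 37° = 34.91, north 58 cos 37° = 46.32
Net: 31.50 east, 72.38 north. Distance = √((31.50)² + (72.38)²) = 78.935 mi.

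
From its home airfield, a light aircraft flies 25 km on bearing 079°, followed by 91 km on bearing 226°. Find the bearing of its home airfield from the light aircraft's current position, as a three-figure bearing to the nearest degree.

035°

Leg 1 (079°, 25 km): east 25 sin 79° = 24.54, north 25 cos 79° = 4.77
Leg 2 (226°, 91 km): east 91 sin 226° = -65.46, north 91 cos 226° = -63.21
Net displacement: -40.92 east, -58.44 north. Direction back to start is (40.92, 58.44): bearing = atan2(40.92, 58.44) mod 360° = 35.00° ≈ 035°.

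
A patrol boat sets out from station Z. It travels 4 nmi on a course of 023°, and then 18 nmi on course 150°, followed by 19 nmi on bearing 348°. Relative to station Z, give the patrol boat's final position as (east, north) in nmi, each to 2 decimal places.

(6.61, 6.68)

Leg 1 (023°, 4 nmi): east 4 sin 23° = 1.56, north 4 cos 23° = 3.68
Leg 2 (150°, 18 nmi): east 18 sin 150° = 9.00, north 18 cos 150° = -15.59
Leg 3 (348°, 19 nmi): east 19 sin 348° = -3.95, north 19 cos 348° = 18.58
Summing: 6.61 nmi east, 6.68 nmi north → (6.61, 6.68).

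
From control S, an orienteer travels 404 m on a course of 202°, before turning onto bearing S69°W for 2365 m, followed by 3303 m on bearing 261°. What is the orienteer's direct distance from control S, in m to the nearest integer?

Leg 1 (202°, 404 m): east 404 sin 202° = -151.34, north 404 cos 202° = -374.58
Leg 2 (S69°W, 2365 m): east 2365 sin 249° = -2207.92, north 2365 cos 249° = -847.54
Leg 3 (261°, 3303 m): east 3303 sin 261° = -3262.33, north 3303 cos 261° = -516.70
Net: -5621.59 east, -1738.83 north. Distance = √((-5621.59)² + (-1738.83)²) = 5884.371 m.

5884 m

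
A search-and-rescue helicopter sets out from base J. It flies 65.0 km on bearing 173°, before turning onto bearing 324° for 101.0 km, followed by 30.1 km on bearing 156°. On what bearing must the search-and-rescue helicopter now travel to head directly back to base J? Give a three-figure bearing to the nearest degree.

075°

Leg 1 (173°, 65.0 km): east 65.0 sin 173° = 7.92, north 65.0 cos 173° = -64.52
Leg 2 (324°, 101.0 km): east 101.0 sin 324° = -59.37, north 101.0 cos 324° = 81.71
Leg 3 (156°, 30.1 km): east 30.1 sin 156° = 12.24, north 30.1 cos 156° = -27.50
Net displacement: -39.20 east, -10.30 north. Direction back to start is (39.20, 10.30): bearing = atan2(39.20, 10.30) mod 360° = 75.28° ≈ 075°.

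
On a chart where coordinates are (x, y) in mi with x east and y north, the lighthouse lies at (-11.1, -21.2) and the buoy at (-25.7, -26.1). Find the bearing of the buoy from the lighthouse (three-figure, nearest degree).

Δeast = -25.7 − -11.1 = -14.60; Δnorth = -26.1 − -21.2 = -4.90.
Bearing = atan2(Δeast, Δnorth) mod 360° = 251.45° ≈ 251°.

251°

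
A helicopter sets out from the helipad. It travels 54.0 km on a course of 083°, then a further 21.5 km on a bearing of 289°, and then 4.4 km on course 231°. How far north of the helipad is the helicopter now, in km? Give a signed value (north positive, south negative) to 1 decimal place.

Leg 1 (083°, 54.0 km): east 54.0 sin 83° = 53.60, north 54.0 cos 83° = 6.58
Leg 2 (289°, 21.5 km): east 21.5 sin 289° = -20.33, north 21.5 cos 289° = 7.00
Leg 3 (231°, 4.4 km): east 4.4 sin 231° = -3.42, north 4.4 cos 231° = -2.77
Net north component: 10.81 km.

10.8 km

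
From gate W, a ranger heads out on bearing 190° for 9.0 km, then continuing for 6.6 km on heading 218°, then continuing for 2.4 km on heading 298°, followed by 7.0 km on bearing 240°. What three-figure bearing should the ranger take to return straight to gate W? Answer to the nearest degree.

040°

Leg 1 (190°, 9.0 km): east 9.0 sin 190° = -1.56, north 9.0 cos 190° = -8.86
Leg 2 (218°, 6.6 km): east 6.6 sin 218° = -4.06, north 6.6 cos 218° = -5.20
Leg 3 (298°, 2.4 km): east 2.4 sin 298° = -2.12, north 2.4 cos 298° = 1.13
Leg 4 (240°, 7.0 km): east 7.0 sin 240° = -6.06, north 7.0 cos 240° = -3.50
Net displacement: -13.81 east, -16.44 north. Direction back to start is (13.81, 16.44): bearing = atan2(13.81, 16.44) mod 360° = 40.03° ≈ 040°.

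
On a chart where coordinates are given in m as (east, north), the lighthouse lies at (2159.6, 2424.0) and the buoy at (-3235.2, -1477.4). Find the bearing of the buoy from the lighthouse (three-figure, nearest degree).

Δeast = -3235.2 − 2159.6 = -5394.80; Δnorth = -1477.4 − 2424.0 = -3901.40.
Bearing = atan2(Δeast, Δnorth) mod 360° = 234.13° ≈ 234°.

234°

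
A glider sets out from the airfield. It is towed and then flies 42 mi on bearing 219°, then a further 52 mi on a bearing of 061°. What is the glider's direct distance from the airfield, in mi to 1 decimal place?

Leg 1 (219°, 42 mi): east 42 sin 219° = -26.43, north 42 cos 219° = -32.64
Leg 2 (061°, 52 mi): east 52 sin 61° = 45.48, north 52 cos 61° = 25.21
Net: 19.05 east, -7.43 north. Distance = √((19.05)² + (-7.43)²) = 20.447 mi.

20.4 mi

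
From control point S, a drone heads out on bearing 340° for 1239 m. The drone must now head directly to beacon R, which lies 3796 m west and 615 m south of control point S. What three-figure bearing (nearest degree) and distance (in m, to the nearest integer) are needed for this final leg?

242°, 3813 m

Leg 1 (340°, 1239 m): east 1239 sin 340° = -423.76, north 1239 cos 340° = 1164.28
Current position: (-423.76, 1164.28). Target: (-3796, -615). Remaining: Δeast = -3372.24, Δnorth = -1779.28.
Bearing = atan2(-3372.24, -1779.28) mod 360° = 242.18°; distance = √((-3372.24)² + (-1779.28)²) = 3812.849 m.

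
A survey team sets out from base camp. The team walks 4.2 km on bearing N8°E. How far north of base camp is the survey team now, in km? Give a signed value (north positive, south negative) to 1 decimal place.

Leg 1 (N8°E, 4.2 km): east 4.2 sin 8° = 0.58, north 4.2 cos 8° = 4.16
Net north component: 4.16 km.

4.2 km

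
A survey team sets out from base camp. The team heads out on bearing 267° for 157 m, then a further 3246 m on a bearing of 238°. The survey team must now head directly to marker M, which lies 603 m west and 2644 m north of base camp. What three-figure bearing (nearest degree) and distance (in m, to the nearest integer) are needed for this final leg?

028°, 4943 m

Leg 1 (267°, 157 m): east 157 sin 267° = -156.78, north 157 cos 267° = -8.22
Leg 2 (238°, 3246 m): east 3246 sin 238° = -2752.76, north 3246 cos 238° = -1720.12
Current position: (-2909.55, -1728.33). Target: (-603, 2644). Remaining: Δeast = 2306.55, Δnorth = 4372.33.
Bearing = atan2(2306.55, 4372.33) mod 360° = 27.81°; distance = √((2306.55)² + (4372.33)²) = 4943.428 m.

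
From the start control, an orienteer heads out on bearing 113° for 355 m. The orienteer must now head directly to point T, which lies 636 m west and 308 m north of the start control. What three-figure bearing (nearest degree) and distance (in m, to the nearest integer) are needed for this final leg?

295°, 1061 m

Leg 1 (113°, 355 m): east 355 sin 113° = 326.78, north 355 cos 113° = -138.71
Current position: (326.78, -138.71). Target: (-636, 308). Remaining: Δeast = -962.78, Δnorth = 446.71.
Bearing = atan2(-962.78, 446.71) mod 360° = 294.89°; distance = √((-962.78)² + (446.71)²) = 1061.364 m.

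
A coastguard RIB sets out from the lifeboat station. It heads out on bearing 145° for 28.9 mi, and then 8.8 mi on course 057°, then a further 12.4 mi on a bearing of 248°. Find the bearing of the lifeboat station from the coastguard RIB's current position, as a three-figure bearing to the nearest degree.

332°

Leg 1 (145°, 28.9 mi): east 28.9 sin 145° = 16.58, north 28.9 cos 145° = -23.67
Leg 2 (057°, 8.8 mi): east 8.8 sin 57° = 7.38, north 8.8 cos 57° = 4.79
Leg 3 (248°, 12.4 mi): east 12.4 sin 248° = -11.50, north 12.4 cos 248° = -4.65
Net displacement: 12.46 east, -23.53 north. Direction back to start is (-12.46, 23.53): bearing = atan2(-12.46, 23.53) mod 360° = 332.09° ≈ 332°.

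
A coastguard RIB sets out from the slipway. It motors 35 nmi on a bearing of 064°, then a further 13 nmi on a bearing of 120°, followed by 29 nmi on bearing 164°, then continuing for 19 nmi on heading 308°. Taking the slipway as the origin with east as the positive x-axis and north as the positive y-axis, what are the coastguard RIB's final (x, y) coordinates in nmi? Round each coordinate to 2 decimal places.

Leg 1 (064°, 35 nmi): east 35 sin 64° = 31.46, north 35 cos 64° = 15.34
Leg 2 (120°, 13 nmi): east 13 sin 120° = 11.26, north 13 cos 120° = -6.50
Leg 3 (164°, 29 nmi): east 29 sin 164° = 7.99, north 29 cos 164° = -27.88
Leg 4 (308°, 19 nmi): east 19 sin 308° = -14.97, north 19 cos 308° = 11.70
Summing: 35.74 nmi east, -7.34 nmi north → (35.74, -7.34).

(35.74, -7.34)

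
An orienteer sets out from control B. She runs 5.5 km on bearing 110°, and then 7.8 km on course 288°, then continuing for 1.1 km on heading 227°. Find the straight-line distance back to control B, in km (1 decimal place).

Leg 1 (110°, 5.5 km): east 5.5 sin 110° = 5.17, north 5.5 cos 110° = -1.88
Leg 2 (288°, 7.8 km): east 7.8 sin 288° = -7.42, north 7.8 cos 288° = 2.41
Leg 3 (227°, 1.1 km): east 1.1 sin 227° = -0.80, north 1.1 cos 227° = -0.75
Net: -3.05 east, -0.22 north. Distance = √((-3.05)² + (-0.22)²) = 3.062 km.

3.1 km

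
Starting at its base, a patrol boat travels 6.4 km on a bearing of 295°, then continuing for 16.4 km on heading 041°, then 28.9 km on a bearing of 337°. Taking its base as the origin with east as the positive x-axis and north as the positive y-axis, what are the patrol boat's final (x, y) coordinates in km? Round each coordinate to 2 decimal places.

Leg 1 (295°, 6.4 km): east 6.4 sin 295° = -5.80, north 6.4 cos 295° = 2.70
Leg 2 (041°, 16.4 km): east 16.4 sin 41° = 10.76, north 16.4 cos 41° = 12.38
Leg 3 (337°, 28.9 km): east 28.9 sin 337° = -11.29, north 28.9 cos 337° = 26.60
Summing: -6.33 km east, 41.68 km north → (-6.33, 41.68).

(-6.33, 41.68)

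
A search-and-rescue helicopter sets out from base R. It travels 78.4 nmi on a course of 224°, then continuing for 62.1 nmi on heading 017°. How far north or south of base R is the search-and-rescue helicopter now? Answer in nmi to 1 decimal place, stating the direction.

3.0 nmi north

Leg 1 (224°, 78.4 nmi): east 78.4 sin 224° = -54.46, north 78.4 cos 224° = -56.40
Leg 2 (017°, 62.1 nmi): east 62.1 sin 17° = 18.16, north 62.1 cos 17° = 59.39
Net north component: 2.99 nmi.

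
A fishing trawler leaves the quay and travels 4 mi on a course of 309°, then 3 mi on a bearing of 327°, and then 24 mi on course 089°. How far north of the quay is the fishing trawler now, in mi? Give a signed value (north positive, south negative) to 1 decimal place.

5.5 mi

Leg 1 (309°, 4 mi): east 4 sin 309° = -3.11, north 4 cos 309° = 2.52
Leg 2 (327°, 3 mi): east 3 sin 327° = -1.63, north 3 cos 327° = 2.52
Leg 3 (089°, 24 mi): east 24 sin 89° = 24.00, north 24 cos 89° = 0.42
Net north component: 5.45 mi.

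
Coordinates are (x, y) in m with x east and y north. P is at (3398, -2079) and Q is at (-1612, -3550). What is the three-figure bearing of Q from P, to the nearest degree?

254°

Δeast = -1612 − 3398 = -5010.00; Δnorth = -3550 − -2079 = -1471.00.
Bearing = atan2(Δeast, Δnorth) mod 360° = 253.64° ≈ 254°.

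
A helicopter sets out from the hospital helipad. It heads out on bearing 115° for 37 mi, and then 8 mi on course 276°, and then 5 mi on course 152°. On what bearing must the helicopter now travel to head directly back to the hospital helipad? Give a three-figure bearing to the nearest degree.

Leg 1 (115°, 37 mi): east 37 sin 115° = 33.53, north 37 cos 115° = -15.64
Leg 2 (276°, 8 mi): east 8 sin 276° = -7.96, north 8 cos 276° = 0.84
Leg 3 (152°, 5 mi): east 5 sin 152° = 2.35, north 5 cos 152° = -4.41
Net displacement: 27.92 east, -19.22 north. Direction back to start is (-27.92, 19.22): bearing = atan2(-27.92, 19.22) mod 360° = 304.53° ≈ 305°.

305°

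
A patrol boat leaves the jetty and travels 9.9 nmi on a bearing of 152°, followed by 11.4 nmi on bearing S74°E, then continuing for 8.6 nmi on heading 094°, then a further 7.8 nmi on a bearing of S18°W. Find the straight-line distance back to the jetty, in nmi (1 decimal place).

Leg 1 (152°, 9.9 nmi): east 9.9 sin 152° = 4.65, north 9.9 cos 152° = -8.74
Leg 2 (S74°E, 11.4 nmi): east 11.4 sin 106° = 10.96, north 11.4 cos 106° = -3.14
Leg 3 (094°, 8.6 nmi): east 8.6 sin 94° = 8.58, north 8.6 cos 94° = -0.60
Leg 4 (S18°W, 7.8 nmi): east 7.8 sin 198° = -2.41, north 7.8 cos 198° = -7.42
Net: 21.77 east, -19.90 north. Distance = √((21.77)² + (-19.90)²) = 29.499 nmi.

29.5 nmi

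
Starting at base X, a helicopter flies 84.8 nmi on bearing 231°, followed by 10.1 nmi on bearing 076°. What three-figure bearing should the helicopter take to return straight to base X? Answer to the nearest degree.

048°

Leg 1 (231°, 84.8 nmi): east 84.8 sin 231° = -65.90, north 84.8 cos 231° = -53.37
Leg 2 (076°, 10.1 nmi): east 10.1 sin 76° = 9.80, north 10.1 cos 76° = 2.44
Net displacement: -56.10 east, -50.92 north. Direction back to start is (56.10, 50.92): bearing = atan2(56.10, 50.92) mod 360° = 47.77° ≈ 048°.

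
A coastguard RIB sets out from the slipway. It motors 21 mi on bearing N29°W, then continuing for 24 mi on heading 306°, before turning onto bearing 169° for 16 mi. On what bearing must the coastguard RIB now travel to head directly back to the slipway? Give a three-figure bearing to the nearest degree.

Leg 1 (N29°W, 21 mi): east 21 sin 331° = -10.18, north 21 cos 331° = 18.37
Leg 2 (306°, 24 mi): east 24 sin 306° = -19.42, north 24 cos 306° = 14.11
Leg 3 (169°, 16 mi): east 16 sin 169° = 3.05, north 16 cos 169° = -15.71
Net displacement: -26.54 east, 16.77 north. Direction back to start is (26.54, -16.77): bearing = atan2(26.54, -16.77) mod 360° = 122.28° ≈ 122°.

122°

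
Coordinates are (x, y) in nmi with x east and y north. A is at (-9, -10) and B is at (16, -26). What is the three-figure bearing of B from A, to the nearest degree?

123°

Δeast = 16 − -9 = 25.00; Δnorth = -26 − -10 = -16.00.
Bearing = atan2(Δeast, Δnorth) mod 360° = 122.62° ≈ 123°.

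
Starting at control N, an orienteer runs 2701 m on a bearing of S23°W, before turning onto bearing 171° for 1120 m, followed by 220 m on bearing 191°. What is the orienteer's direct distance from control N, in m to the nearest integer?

3919 m

Leg 1 (S23°W, 2701 m): east 2701 sin 203° = -1055.36, north 2701 cos 203° = -2486.28
Leg 2 (171°, 1120 m): east 1120 sin 171° = 175.21, north 1120 cos 171° = -1106.21
Leg 3 (191°, 220 m): east 220 sin 191° = -41.98, north 220 cos 191° = -215.96
Net: -922.14 east, -3808.45 north. Distance = √((-922.14)² + (-3808.45)²) = 3918.500 m.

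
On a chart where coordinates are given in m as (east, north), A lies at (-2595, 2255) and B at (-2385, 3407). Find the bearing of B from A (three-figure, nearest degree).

010°

Δeast = -2385 − -2595 = 210.00; Δnorth = 3407 − 2255 = 1152.00.
Bearing = atan2(Δeast, Δnorth) mod 360° = 10.33° ≈ 010°.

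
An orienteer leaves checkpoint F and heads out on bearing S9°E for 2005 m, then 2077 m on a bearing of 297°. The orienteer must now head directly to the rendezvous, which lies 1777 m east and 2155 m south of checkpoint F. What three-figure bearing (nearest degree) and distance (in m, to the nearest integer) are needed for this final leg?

109°, 3497 m

Leg 1 (S9°E, 2005 m): east 2005 sin 171° = 313.65, north 2005 cos 171° = -1980.32
Leg 2 (297°, 2077 m): east 2077 sin 297° = -1850.62, north 2077 cos 297° = 942.94
Current position: (-1536.97, -1037.38). Target: (1777, -2155). Remaining: Δeast = 3313.97, Δnorth = -1117.62.
Bearing = atan2(3313.97, -1117.62) mod 360° = 108.64°; distance = √((3313.97)² + (-1117.62)²) = 3497.353 m.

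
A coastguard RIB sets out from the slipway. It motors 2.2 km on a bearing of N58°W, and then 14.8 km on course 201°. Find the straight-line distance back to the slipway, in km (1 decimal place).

Leg 1 (N58°W, 2.2 km): east 2.2 sin 302° = -1.87, north 2.2 cos 302° = 1.17
Leg 2 (201°, 14.8 km): east 14.8 sin 201° = -5.30, north 14.8 cos 201° = -13.82
Net: -7.17 east, -12.65 north. Distance = √((-7.17)² + (-12.65)²) = 14.541 km.

14.5 km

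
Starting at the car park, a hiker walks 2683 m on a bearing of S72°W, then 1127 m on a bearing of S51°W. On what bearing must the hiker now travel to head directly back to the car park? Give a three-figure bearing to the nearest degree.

Leg 1 (S72°W, 2683 m): east 2683 sin 252° = -2551.68, north 2683 cos 252° = -829.09
Leg 2 (S51°W, 1127 m): east 1127 sin 231° = -875.84, north 1127 cos 231° = -709.24
Net displacement: -3427.53 east, -1538.34 north. Direction back to start is (3427.53, 1538.34): bearing = atan2(3427.53, 1538.34) mod 360° = 65.83° ≈ 066°.

066°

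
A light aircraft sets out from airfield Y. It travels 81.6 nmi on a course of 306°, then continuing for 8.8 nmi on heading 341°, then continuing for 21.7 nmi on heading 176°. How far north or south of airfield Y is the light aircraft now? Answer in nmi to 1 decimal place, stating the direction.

Leg 1 (306°, 81.6 nmi): east 81.6 sin 306° = -66.02, north 81.6 cos 306° = 47.96
Leg 2 (341°, 8.8 nmi): east 8.8 sin 341° = -2.86, north 8.8 cos 341° = 8.32
Leg 3 (176°, 21.7 nmi): east 21.7 sin 176° = 1.51, north 21.7 cos 176° = -21.65
Net north component: 34.64 nmi.

34.6 nmi north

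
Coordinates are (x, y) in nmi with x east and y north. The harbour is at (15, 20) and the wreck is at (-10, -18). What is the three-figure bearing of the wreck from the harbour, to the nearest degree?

213°

Δeast = -10 − 15 = -25.00; Δnorth = -18 − 20 = -38.00.
Bearing = atan2(Δeast, Δnorth) mod 360° = 213.34° ≈ 213°.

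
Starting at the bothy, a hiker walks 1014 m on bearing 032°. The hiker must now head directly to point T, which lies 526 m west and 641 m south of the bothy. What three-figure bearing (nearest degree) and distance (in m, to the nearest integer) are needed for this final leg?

215°, 1839 m

Leg 1 (032°, 1014 m): east 1014 sin 32° = 537.34, north 1014 cos 32° = 859.92
Current position: (537.34, 859.92). Target: (-526, -641). Remaining: Δeast = -1063.34, Δnorth = -1500.92.
Bearing = atan2(-1063.34, -1500.92) mod 360° = 215.32°; distance = √((-1063.34)² + (-1500.92)²) = 1839.416 m.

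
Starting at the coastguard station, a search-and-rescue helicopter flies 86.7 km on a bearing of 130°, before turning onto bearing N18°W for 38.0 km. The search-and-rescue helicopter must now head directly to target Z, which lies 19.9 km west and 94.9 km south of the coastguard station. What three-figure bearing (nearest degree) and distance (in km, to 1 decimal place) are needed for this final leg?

Leg 1 (130°, 86.7 km): east 86.7 sin 130° = 66.42, north 86.7 cos 130° = -55.73
Leg 2 (N18°W, 38.0 km): east 38.0 sin 342° = -11.74, north 38.0 cos 342° = 36.14
Current position: (54.67, -19.59). Target: (-19.9, -94.9). Remaining: Δeast = -74.57, Δnorth = -75.31.
Bearing = atan2(-74.57, -75.31) mod 360° = 224.72°; distance = √((-74.57)² + (-75.31)²) = 105.985 km.

225°, 106.0 km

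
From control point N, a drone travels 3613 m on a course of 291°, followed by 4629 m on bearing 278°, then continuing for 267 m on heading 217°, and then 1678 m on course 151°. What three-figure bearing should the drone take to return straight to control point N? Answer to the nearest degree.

Leg 1 (291°, 3613 m): east 3613 sin 291° = -3373.03, north 3613 cos 291° = 1294.78
Leg 2 (278°, 4629 m): east 4629 sin 278° = -4583.95, north 4629 cos 278° = 644.23
Leg 3 (217°, 267 m): east 267 sin 217° = -160.68, north 267 cos 217° = -213.24
Leg 4 (151°, 1678 m): east 1678 sin 151° = 813.51, north 1678 cos 151° = -1467.61
Net displacement: -7304.15 east, 258.17 north. Direction back to start is (7304.15, -258.17): bearing = atan2(7304.15, -258.17) mod 360° = 92.02° ≈ 092°.

092°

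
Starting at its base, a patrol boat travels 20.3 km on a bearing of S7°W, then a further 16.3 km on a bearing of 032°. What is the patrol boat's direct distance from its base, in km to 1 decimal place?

Leg 1 (S7°W, 20.3 km): east 20.3 sin 187° = -2.47, north 20.3 cos 187° = -20.15
Leg 2 (032°, 16.3 km): east 16.3 sin 32° = 8.64, north 16.3 cos 32° = 13.82
Net: 6.16 east, -6.33 north. Distance = √((6.16)² + (-6.33)²) = 8.832 km.

8.8 km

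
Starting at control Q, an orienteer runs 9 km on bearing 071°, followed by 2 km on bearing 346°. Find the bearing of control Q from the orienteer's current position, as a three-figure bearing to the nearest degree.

239°

Leg 1 (071°, 9 km): east 9 sin 71° = 8.51, north 9 cos 71° = 2.93
Leg 2 (346°, 2 km): east 2 sin 346° = -0.48, north 2 cos 346° = 1.94
Net displacement: 8.03 east, 4.87 north. Direction back to start is (-8.03, -4.87): bearing = atan2(-8.03, -4.87) mod 360° = 238.75° ≈ 239°.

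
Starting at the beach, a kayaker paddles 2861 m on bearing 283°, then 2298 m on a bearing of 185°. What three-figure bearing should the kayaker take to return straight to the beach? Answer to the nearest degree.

061°

Leg 1 (283°, 2861 m): east 2861 sin 283° = -2787.67, north 2861 cos 283° = 643.58
Leg 2 (185°, 2298 m): east 2298 sin 185° = -200.28, north 2298 cos 185° = -2289.26
Net displacement: -2987.96 east, -1645.67 north. Direction back to start is (2987.96, 1645.67): bearing = atan2(2987.96, 1645.67) mod 360° = 61.16° ≈ 061°.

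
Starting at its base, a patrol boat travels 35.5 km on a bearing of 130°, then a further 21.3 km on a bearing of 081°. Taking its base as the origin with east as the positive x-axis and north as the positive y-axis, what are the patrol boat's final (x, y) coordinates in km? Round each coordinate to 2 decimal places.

(48.23, -19.49)

Leg 1 (130°, 35.5 km): east 35.5 sin 130° = 27.19, north 35.5 cos 130° = -22.82
Leg 2 (081°, 21.3 km): east 21.3 sin 81° = 21.04, north 21.3 cos 81° = 3.33
Summing: 48.23 km east, -19.49 km north → (48.23, -19.49).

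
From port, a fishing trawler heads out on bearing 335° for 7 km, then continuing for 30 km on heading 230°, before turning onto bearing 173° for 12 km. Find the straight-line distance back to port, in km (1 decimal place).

Leg 1 (335°, 7 km): east 7 sin 335° = -2.96, north 7 cos 335° = 6.34
Leg 2 (230°, 30 km): east 30 sin 230° = -22.98, north 30 cos 230° = -19.28
Leg 3 (173°, 12 km): east 12 sin 173° = 1.46, north 12 cos 173° = -11.91
Net: -24.48 east, -24.85 north. Distance = √((-24.48)² + (-24.85)²) = 34.881 km.

34.9 km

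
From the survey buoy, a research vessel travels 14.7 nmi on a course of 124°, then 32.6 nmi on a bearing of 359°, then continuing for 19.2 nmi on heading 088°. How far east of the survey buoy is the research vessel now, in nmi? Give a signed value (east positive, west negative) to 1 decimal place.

30.8 nmi

Leg 1 (124°, 14.7 nmi): east 14.7 sin 124° = 12.19, north 14.7 cos 124° = -8.22
Leg 2 (359°, 32.6 nmi): east 32.6 sin 359° = -0.57, north 32.6 cos 359° = 32.60
Leg 3 (088°, 19.2 nmi): east 19.2 sin 88° = 19.19, north 19.2 cos 88° = 0.67
Net east component: 30.81 nmi.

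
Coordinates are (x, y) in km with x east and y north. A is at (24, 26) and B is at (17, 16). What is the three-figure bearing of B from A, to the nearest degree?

215°

Δeast = 17 − 24 = -7.00; Δnorth = 16 − 26 = -10.00.
Bearing = atan2(Δeast, Δnorth) mod 360° = 214.99° ≈ 215°.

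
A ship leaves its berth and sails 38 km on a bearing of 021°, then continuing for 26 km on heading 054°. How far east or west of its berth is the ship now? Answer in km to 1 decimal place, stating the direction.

34.7 km east

Leg 1 (021°, 38 km): east 38 sin 21° = 13.62, north 38 cos 21° = 35.48
Leg 2 (054°, 26 km): east 26 sin 54° = 21.03, north 26 cos 54° = 15.28
Net east component: 34.65 km.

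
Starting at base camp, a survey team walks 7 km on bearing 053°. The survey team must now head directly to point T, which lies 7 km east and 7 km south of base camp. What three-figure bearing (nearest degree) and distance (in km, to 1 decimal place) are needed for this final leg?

173°, 11.3 km

Leg 1 (053°, 7 km): east 7 sin 53° = 5.59, north 7 cos 53° = 4.21
Current position: (5.59, 4.21). Target: (7, -7). Remaining: Δeast = 1.41, Δnorth = -11.21.
Bearing = atan2(1.41, -11.21) mod 360° = 172.83°; distance = √((1.41)² + (-11.21)²) = 11.301 km.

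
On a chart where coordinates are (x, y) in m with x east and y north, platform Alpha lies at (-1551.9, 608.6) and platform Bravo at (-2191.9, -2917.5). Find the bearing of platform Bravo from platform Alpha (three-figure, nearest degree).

Δeast = -2191.9 − -1551.9 = -640.00; Δnorth = -2917.5 − 608.6 = -3526.10.
Bearing = atan2(Δeast, Δnorth) mod 360° = 190.29° ≈ 190°.

190°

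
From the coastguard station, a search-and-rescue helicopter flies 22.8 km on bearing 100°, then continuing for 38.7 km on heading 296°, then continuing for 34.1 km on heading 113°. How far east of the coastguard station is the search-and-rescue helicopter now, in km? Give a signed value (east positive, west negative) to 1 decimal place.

19.1 km

Leg 1 (100°, 22.8 km): east 22.8 sin 100° = 22.45, north 22.8 cos 100° = -3.96
Leg 2 (296°, 38.7 km): east 38.7 sin 296° = -34.78, north 38.7 cos 296° = 16.96
Leg 3 (113°, 34.1 km): east 34.1 sin 113° = 31.39, north 34.1 cos 113° = -13.32
Net east component: 19.06 km.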